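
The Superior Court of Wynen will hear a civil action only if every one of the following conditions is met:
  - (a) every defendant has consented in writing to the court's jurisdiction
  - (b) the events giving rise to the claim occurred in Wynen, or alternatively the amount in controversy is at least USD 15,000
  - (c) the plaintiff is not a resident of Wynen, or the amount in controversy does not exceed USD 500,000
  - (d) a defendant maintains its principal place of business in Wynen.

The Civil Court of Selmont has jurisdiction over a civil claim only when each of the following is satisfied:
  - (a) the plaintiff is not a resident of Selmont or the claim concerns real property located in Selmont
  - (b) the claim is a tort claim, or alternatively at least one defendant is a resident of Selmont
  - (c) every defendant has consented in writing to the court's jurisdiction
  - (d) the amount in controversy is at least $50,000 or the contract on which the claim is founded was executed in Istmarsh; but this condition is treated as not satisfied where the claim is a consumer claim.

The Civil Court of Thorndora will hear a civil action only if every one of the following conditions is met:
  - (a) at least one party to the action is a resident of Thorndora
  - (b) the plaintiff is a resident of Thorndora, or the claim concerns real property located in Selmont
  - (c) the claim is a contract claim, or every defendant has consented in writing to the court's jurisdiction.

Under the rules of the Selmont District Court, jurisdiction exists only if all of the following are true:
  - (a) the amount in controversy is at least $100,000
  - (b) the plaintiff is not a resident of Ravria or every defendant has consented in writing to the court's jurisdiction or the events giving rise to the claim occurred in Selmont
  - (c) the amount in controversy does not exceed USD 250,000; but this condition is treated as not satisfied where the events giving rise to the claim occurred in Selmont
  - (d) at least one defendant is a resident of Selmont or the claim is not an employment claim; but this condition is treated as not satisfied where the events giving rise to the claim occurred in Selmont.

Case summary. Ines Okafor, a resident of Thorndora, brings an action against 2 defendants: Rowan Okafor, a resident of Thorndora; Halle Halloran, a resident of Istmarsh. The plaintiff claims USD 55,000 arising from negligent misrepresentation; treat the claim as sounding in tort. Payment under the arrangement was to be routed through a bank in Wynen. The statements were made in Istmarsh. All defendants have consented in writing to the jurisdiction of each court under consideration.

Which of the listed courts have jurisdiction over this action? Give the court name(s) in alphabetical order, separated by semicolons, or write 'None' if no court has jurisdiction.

The Superior Court of Wynen:
  (a) Every defendant has filed written consent. Satisfied.
  (b) The amount in controversy is $55,000, which meets the USD 15,000 floor — that alternative is enough. Condition met.
  (c) The plaintiff resides in Thorndora, which is not Wynen, so one alternative holds. Met.
  (d) No defendant is a corporation. Fails.
  → The court lacks jurisdiction.
The Civil Court of Selmont:
  (a) The plaintiff resides in Thorndora, which is not Selmont, so one alternative holds. Satisfied.
  (b) The claim is a tort claim, so one alternative holds. Satisfied.
  (c) Every defendant has filed written consent. Satisfied.
  (d) The amount in controversy is USD 55,000, which meets the USD 50,000 floor, so one alternative holds. And the carve-out is inapplicable — the claim is a tort claim, not a consumer claim. Satisfied.
  → Every requirement is satisfied — jurisdiction.
The Civil Court of Thorndora:
  (a) Ines Okafor resides in Thorndora. Condition met.
  (b) The plaintiff resides in Thorndora, so one alternative holds. Met.
  (c) Every defendant has filed written consent, which satisfies one of the alternatives. Satisfied.
  → The court has jurisdiction.
The Selmont District Court:
  (a) The amount in controversy is USD 55,000, below the 100,000 dollars floor. Fails.
  (b) The plaintiff resides in Thorndora, which is not Ravria, which satisfies one of the alternatives. Condition met.
  (c) The amount in controversy is $55,000, within the USD 250,000 ceiling. The carve-out does not apply: the operative events occurred in Istmarsh, not Selmont. Condition met.
  (d) The claim is a tort claim, not an employment claim — that alternative is enough. The exception is not triggered, since the operative events occurred in Istmarsh, not Selmont. Satisfied.
  → The court lacks jurisdiction.

the Civil Court of Selmont; the Civil Court of Thorndora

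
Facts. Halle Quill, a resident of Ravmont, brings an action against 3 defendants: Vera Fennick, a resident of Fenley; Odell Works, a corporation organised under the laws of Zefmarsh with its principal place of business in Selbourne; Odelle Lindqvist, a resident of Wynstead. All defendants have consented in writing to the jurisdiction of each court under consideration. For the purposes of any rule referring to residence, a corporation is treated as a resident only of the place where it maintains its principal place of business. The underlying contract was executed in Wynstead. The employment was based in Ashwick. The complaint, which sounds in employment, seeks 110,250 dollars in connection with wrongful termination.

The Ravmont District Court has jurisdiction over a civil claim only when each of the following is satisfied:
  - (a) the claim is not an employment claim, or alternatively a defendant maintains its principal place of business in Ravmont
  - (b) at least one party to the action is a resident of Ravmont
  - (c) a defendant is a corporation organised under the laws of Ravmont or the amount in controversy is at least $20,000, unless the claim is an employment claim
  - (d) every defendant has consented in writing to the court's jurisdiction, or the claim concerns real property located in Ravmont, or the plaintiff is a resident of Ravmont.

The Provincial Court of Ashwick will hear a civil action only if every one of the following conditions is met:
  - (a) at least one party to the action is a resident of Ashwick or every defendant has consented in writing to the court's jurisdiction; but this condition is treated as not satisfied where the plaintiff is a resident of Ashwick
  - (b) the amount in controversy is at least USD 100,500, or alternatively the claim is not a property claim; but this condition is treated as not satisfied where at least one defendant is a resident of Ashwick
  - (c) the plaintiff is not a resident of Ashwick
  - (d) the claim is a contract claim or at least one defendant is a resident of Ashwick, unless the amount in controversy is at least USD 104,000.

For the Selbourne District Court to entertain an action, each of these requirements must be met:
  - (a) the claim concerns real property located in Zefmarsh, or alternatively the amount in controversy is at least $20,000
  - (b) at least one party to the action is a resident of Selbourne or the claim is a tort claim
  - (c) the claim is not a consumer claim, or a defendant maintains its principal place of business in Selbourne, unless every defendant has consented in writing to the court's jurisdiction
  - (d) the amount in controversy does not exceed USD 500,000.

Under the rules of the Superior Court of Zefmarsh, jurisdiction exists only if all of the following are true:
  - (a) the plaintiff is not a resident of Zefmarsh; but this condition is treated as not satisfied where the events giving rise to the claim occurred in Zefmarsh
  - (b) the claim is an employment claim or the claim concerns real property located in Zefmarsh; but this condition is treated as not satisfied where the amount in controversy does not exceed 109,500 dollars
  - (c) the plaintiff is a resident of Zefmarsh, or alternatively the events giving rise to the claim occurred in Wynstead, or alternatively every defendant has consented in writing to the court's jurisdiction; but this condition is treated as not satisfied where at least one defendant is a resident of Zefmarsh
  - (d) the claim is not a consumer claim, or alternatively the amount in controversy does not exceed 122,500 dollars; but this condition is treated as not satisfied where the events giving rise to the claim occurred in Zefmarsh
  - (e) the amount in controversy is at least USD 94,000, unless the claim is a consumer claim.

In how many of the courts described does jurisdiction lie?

The Ravmont District Court:
  (a) The claim is an employment claim; the corporate defendant(s) have their principal place of business in Selbourne, not Ravmont — no alternative holds. Not satisfied.
  (b) Halle Quill resides in Ravmont. Satisfied.
  (c) The amount in controversy is $110,250, which meets the USD 20,000 floor, which satisfies one of the alternatives. Condition met.
  (d) Every defendant has filed written consent, so this disjunct is met. Satisfied.
  → No jurisdiction.
The Provincial Court of Ashwick:
  (a) Every defendant has filed written consent — that alternative is enough. And the carve-out is inapplicable — the plaintiff resides in Ravmont, not Ashwick. Condition met.
  (b) The amount in controversy is USD 110,250, which meets the 100,500 dollars floor, so this disjunct is met. The carve-out does not apply: no defendant resides in Ashwick (they reside in Fenley, Selbourne, Wynstead). Satisfied.
  (c) The plaintiff resides in Ravmont, which is not Ashwick. Met.
  (d) The claim is an employment claim, not a contract claim; no defendant resides in Ashwick (they reside in Fenley, Selbourne, Wynstead) — every alternative fails. The proviso rescues it, though: the amount in controversy is 110,250 dollars, which meets the $104,000 floor. Satisfied.
  → Jurisdiction lies.
The Selbourne District Court:
  (a) The amount in controversy is 110,250 dollars, which meets the USD 20,000 floor — that alternative is enough. Condition met.
  (b) Odell Works resides in Selbourne — that alternative is enough. Met.
  (c) The claim is an employment claim, not a consumer claim — that alternative is enough. Condition met.
  (d) The amount in controversy is 110,250 dollars, within the 500,000 dollars ceiling. Met.
  → Jurisdiction lies.
The Superior Court of Zefmarsh:
  (a) The plaintiff resides in Ravmont, which is not Zefmarsh. And the carve-out is inapplicable — the operative events occurred in Ashwick, not Zefmarsh. Satisfied.
  (b) The claim is an employment claim, so this disjunct is met. The exception is not triggered, since the amount in controversy is USD 110,250, above the 109,500 dollars ceiling. Satisfied.
  (c) Every defendant has filed written consent, which satisfies one of the alternatives. The carve-out does not apply: no defendant resides in Zefmarsh (they reside in Fenley, Selbourne, Wynstead). Condition met.
  (d) The claim is an employment claim, not a consumer claim, so one alternative holds. The exception is not triggered, since the operative events occurred in Ashwick, not Zefmarsh. Satisfied.
  (e) The amount in controversy is USD 110,250, which meets the USD 94,000 floor. Met.
  → Jurisdiction lies.
Courts with jurisdiction: the Provincial Court of Ashwick, the Selbourne District Court, the Superior Court of Zefmarsh — 3 in total.

3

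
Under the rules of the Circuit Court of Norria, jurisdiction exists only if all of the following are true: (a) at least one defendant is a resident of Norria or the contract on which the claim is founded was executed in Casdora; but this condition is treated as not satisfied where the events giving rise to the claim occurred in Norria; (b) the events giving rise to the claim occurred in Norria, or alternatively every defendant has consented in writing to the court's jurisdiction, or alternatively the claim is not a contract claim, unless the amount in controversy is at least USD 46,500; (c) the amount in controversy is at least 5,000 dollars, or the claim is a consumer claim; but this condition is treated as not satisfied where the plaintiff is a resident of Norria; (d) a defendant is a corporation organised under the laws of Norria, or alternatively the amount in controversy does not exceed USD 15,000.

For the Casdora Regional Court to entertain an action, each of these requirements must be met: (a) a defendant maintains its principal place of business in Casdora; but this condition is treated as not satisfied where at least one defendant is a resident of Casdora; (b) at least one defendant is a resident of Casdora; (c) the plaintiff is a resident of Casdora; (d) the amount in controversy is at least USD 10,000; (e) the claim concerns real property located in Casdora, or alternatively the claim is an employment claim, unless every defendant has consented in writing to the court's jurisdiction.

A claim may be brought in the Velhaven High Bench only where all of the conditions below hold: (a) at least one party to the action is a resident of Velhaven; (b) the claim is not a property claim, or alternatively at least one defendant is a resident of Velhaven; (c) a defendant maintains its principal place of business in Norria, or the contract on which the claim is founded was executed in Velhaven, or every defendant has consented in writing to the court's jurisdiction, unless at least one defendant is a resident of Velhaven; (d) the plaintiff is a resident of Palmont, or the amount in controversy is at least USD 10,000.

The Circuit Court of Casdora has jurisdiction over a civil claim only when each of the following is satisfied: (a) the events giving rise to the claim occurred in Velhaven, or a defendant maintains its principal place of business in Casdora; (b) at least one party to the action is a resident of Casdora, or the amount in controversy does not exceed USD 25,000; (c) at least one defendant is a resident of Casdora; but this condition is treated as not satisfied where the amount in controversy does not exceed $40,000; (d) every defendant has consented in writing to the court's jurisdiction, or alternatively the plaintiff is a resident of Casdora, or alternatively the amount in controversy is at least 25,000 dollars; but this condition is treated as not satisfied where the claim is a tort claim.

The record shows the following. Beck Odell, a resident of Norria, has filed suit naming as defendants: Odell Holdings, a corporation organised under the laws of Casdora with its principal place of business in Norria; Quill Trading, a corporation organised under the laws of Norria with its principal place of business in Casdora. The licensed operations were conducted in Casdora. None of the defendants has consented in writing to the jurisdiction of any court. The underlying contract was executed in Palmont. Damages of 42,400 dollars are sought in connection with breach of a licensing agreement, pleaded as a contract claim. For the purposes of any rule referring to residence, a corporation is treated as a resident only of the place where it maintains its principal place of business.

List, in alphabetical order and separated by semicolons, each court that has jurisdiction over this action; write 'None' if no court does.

the Circuit Court of Casdora

The Circuit Court of Norria:
  (a) Odell Holdings resides in Norria, which satisfies one of the alternatives. The carve-out does not apply: the operative events occurred in Casdora, not Norria. Met.
  (b) The operative events occurred in Casdora, not Norria; no such written consent has been filed; the claim is a contract claim — every alternative fails. Nor does the 'unless' clause help: the amount in controversy is $42,400, below the 46,500 dollars floor. Condition not met.
  (c) The amount in controversy is USD 42,400, which meets the 5,000 dollars floor — that alternative is enough. But the carve-out bites: the plaintiff resides in Norria. Fails.
  (d) Quill Trading is organised under the laws of Norria, so one alternative holds. Satisfied.
  → At least one condition fails; no jurisdiction.
The Casdora Regional Court:
  (a) Quill Trading has its principal place of business in Casdora. But the carve-out bites: Quill Trading resides in Casdora. Not satisfied.
  (b) Quill Trading resides in Casdora. Met.
  (c) The plaintiff resides in Norria, not Casdora. Not met.
  (d) The amount in controversy is $42,400, which meets the $10,000 floor. Condition met.
  (e) The claim does not concern real property; the claim is a contract claim, not an employment claim — no alternative holds. The proviso offers no rescue either, since no such written consent has been filed. Not satisfied.
  → Not every requirement is met — no jurisdiction.
The Velhaven High Bench:
  (a) No party resides in Velhaven. Fails.
  (b) The claim is a contract claim, not a property claim, so this disjunct is met. Condition met.
  (c) Odell Holdings has its principal place of business in Norria, so this disjunct is met. Met.
  (d) The amount in controversy is $42,400, which meets the USD 10,000 floor, so this disjunct is met. Met.
  → The court lacks jurisdiction.
The Circuit Court of Casdora:
  (a) Quill Trading has its principal place of business in Casdora, which satisfies one of the alternatives. Met.
  (b) Quill Trading resides in Casdora — that alternative is enough. Condition met.
  (c) Quill Trading resides in Casdora. The carve-out does not apply: the amount in controversy is USD 42,400, above the 40,000 dollars ceiling. Condition met.
  (d) The amount in controversy is $42,400, which meets the 25,000 dollars floor — that alternative is enough. And the carve-out is inapplicable — the claim is a contract claim, not a tort claim. Met.
  → The court has jurisdiction.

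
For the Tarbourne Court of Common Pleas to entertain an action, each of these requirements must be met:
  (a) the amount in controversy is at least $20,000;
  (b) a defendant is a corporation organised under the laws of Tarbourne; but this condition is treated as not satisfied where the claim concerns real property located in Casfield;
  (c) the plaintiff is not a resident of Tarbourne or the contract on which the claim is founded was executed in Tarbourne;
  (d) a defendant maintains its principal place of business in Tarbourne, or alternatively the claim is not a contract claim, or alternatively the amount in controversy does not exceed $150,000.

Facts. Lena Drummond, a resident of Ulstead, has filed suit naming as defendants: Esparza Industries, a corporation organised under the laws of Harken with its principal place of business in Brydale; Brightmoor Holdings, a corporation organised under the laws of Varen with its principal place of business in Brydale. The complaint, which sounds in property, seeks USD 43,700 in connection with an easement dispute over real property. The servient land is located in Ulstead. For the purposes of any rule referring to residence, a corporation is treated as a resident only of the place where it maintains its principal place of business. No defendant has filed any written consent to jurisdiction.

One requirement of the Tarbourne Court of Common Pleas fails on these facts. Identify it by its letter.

(b)

The Tarbourne Court of Common Pleas:
  (a) The amount in controversy is USD 43,700, which meets the 20,000 dollars floor. Condition met.
  (b) The corporate defendant(s) are organised in Harken, Varen, not Tarbourne. Not met.
  (c) The plaintiff resides in Ulstead, which is not Tarbourne — that alternative is enough. Satisfied.
  (d) The claim is a property claim, not a contract claim, so this disjunct is met. Met.
Only condition (b) fails.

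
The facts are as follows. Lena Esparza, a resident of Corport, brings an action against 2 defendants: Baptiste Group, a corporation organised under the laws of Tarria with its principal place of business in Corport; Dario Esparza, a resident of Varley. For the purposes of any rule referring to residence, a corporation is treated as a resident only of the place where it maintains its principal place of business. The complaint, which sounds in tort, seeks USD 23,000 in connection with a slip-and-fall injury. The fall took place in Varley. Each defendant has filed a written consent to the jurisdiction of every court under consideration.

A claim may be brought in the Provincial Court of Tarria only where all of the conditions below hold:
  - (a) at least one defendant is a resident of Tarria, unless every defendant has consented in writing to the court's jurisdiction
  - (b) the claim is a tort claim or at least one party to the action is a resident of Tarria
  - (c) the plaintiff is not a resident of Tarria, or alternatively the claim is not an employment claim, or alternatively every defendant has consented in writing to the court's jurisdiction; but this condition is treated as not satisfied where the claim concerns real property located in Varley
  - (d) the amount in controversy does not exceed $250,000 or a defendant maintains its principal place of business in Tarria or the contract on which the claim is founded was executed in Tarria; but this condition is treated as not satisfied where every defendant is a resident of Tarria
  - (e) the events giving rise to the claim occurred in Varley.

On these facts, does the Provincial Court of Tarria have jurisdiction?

Yes

The Provincial Court of Tarria:
  (a) No defendant resides in Tarria (they reside in Corport, Varley). But every defendant has filed written consent, and the 'unless' clause therefore excuses the requirement. Condition met.
  (b) The claim is a tort claim — that alternative is enough. Met.
  (c) The plaintiff resides in Corport, which is not Tarria, which satisfies one of the alternatives. The exception is not triggered, since the claim does not concern real property. Satisfied.
  (d) The amount in controversy is 23,000 dollars, within the 250,000 dollars ceiling — that alternative is enough. The carve-out does not apply: the defendants reside as follows — Baptiste Group in Corport, Dario Esparza in Varley — not all in Tarria. Satisfied.
  (e) The operative events occurred in Varley. Condition met.
  → Every requirement is satisfied — jurisdiction.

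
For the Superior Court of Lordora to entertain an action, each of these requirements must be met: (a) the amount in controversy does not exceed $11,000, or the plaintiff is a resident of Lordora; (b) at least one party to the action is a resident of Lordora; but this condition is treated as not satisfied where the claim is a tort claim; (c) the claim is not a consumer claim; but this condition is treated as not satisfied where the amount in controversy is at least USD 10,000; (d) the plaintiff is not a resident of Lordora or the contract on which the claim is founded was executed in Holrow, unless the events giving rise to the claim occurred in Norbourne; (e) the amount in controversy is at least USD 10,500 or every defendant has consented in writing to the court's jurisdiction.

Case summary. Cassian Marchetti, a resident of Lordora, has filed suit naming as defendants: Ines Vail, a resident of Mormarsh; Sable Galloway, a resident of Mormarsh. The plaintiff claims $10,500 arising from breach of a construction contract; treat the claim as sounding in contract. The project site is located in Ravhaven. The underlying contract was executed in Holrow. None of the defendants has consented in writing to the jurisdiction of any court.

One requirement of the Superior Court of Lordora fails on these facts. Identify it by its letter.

(c)

The Superior Court of Lordora:
  (a) The amount in controversy is $10,500, within the 11,000 dollars ceiling, so this disjunct is met. Condition met.
  (b) Cassian Marchetti resides in Lordora. The exception is not triggered, since the claim is a contract claim, not a tort claim. Met.
  (c) The claim is a contract claim, not a consumer claim. But the carve-out bites: the amount in controversy is $10,500, which meets the $10,000 floor. Fails.
  (d) The contract was executed in Holrow — that alternative is enough. Met.
  (e) The amount in controversy is 10,500 dollars, which meets the 10,500 dollars floor, so this disjunct is met. Satisfied.
Only condition (c) fails.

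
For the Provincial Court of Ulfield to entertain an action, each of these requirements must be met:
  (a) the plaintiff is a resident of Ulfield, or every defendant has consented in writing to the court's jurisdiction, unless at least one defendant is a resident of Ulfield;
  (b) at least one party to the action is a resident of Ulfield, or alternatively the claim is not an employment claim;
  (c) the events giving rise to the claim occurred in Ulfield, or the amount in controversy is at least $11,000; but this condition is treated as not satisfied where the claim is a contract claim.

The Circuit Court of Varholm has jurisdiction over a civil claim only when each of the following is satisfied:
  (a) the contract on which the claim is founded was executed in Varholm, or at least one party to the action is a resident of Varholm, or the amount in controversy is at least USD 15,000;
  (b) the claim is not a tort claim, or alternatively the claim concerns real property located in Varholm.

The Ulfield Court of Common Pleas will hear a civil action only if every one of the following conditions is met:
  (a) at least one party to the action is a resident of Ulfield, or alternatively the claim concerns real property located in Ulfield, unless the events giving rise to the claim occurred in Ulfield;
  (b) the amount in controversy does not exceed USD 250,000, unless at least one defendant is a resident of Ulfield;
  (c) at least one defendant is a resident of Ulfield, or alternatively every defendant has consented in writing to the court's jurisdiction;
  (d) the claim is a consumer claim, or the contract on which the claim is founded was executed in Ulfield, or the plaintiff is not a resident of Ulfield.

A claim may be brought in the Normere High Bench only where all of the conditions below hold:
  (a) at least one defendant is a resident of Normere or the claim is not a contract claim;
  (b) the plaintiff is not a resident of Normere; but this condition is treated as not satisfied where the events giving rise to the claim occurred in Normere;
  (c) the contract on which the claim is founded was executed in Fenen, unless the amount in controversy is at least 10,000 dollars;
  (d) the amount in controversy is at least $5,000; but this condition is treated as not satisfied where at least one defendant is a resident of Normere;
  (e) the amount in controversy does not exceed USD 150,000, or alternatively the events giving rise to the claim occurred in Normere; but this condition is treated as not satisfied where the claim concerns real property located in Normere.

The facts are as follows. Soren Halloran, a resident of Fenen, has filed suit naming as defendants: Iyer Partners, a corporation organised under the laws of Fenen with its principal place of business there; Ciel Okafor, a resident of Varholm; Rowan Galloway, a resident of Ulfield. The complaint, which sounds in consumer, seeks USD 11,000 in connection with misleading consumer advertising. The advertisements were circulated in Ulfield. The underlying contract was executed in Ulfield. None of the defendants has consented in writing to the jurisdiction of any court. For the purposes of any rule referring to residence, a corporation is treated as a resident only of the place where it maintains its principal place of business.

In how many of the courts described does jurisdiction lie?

The Provincial Court of Ulfield:
  (a) The plaintiff resides in Fenen, not Ulfield; no such written consent has been filed — none of the alternatives is met. But Rowan Galloway resides in Ulfield, and the 'unless' clause therefore excuses the requirement. Met.
  (b) Rowan Galloway resides in Ulfield, so this disjunct is met. Met.
  (c) The operative events occurred in Ulfield, so one alternative holds. And the carve-out is inapplicable — the claim is a consumer claim, not a contract claim. Satisfied.
  → All conditions met; jurisdiction exists.
The Circuit Court of Varholm:
  (a) Ciel Okafor resides in Varholm — that alternative is enough. Condition met.
  (b) The claim is a consumer claim, not a tort claim, so one alternative holds. Met.
  → Every requirement is satisfied — jurisdiction.
The Ulfield Court of Common Pleas:
  (a) Rowan Galloway resides in Ulfield, which satisfies one of the alternatives. Condition met.
  (b) The amount in controversy is 11,000 dollars, within the $250,000 ceiling. Condition met.
  (c) Rowan Galloway resides in Ulfield — that alternative is enough. Condition met.
  (d) The claim is a consumer claim — that alternative is enough. Met.
  → Every requirement is satisfied — jurisdiction.
The Normere High Bench:
  (a) The claim is a consumer claim, not a contract claim — that alternative is enough. Condition met.
  (b) The plaintiff resides in Fenen, which is not Normere. The exception is not triggered, since the operative events occurred in Ulfield, not Normere. Condition met.
  (c) The contract was executed in Ulfield, not Fenen. However, the amount in controversy is $11,000, which meets the $10,000 floor, so the 'unless' proviso supplies this condition. Met.
  (d) The amount in controversy is $11,000, which meets the 5,000 dollars floor. The exception is not triggered, since no defendant resides in Normere (they reside in Fenen, Varholm, Ulfield). Condition met.
  (e) The amount in controversy is USD 11,000, within the 150,000 dollars ceiling — that alternative is enough. And the carve-out is inapplicable — the claim does not concern real property. Met.
  → Jurisdiction lies.
Courts with jurisdiction: the Provincial Court of Ulfield, the Circuit Court of Varholm, the Ulfield Court of Common Pleas, the Normere High Bench — 4 in total.

4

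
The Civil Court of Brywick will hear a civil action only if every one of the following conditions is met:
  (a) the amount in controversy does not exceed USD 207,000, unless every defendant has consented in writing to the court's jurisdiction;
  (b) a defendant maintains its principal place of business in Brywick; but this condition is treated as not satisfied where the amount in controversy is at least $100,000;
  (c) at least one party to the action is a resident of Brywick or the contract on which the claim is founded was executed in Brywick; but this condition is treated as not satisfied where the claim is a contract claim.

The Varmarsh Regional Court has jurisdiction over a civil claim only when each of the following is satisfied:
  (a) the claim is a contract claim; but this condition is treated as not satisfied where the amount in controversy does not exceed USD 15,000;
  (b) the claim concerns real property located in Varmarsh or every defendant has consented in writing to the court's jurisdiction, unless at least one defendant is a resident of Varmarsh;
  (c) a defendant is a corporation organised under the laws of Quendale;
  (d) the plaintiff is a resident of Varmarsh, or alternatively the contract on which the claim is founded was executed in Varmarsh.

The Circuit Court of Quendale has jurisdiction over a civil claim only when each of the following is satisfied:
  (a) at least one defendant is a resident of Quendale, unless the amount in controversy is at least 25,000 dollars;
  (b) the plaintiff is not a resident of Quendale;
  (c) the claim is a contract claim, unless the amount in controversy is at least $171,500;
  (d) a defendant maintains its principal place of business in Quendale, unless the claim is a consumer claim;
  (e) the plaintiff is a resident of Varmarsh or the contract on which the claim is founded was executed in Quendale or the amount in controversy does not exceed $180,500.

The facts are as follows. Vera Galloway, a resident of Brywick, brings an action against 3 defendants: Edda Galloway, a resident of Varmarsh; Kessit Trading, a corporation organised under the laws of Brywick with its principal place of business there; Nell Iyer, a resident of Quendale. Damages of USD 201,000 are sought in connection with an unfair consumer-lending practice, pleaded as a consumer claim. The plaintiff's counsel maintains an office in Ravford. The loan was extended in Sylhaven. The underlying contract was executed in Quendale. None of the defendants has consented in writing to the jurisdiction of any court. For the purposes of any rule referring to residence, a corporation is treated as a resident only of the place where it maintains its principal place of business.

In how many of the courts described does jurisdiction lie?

The Civil Court of Brywick:
  (a) The amount in controversy is $201,000, within the 207,000 dollars ceiling. Met.
  (b) Kessit Trading has its principal place of business in Brywick. But the carve-out bites: the amount in controversy is 201,000 dollars, which meets the USD 100,000 floor. Condition not met.
  (c) Vera Galloway resides in Brywick, so this disjunct is met. The carve-out does not apply: the claim is a consumer claim, not a contract claim. Met.
  → No jurisdiction.
The Varmarsh Regional Court:
  (a) The claim is a consumer claim, not a contract claim. Not satisfied.
  (b) The claim does not concern real property; no such written consent has been filed — none of the alternatives is met. The proviso rescues it, though: Edda Galloway resides in Varmarsh. Satisfied.
  (c) The corporate defendant(s) are organised in Brywick, not Quendale. Condition not met.
  (d) The plaintiff resides in Brywick, not Varmarsh; the contract was executed in Quendale, not Varmarsh — none of the alternatives is met. Not satisfied.
  → Not every requirement is met — no jurisdiction.
The Circuit Court of Quendale:
  (a) Nell Iyer resides in Quendale. Satisfied.
  (b) The plaintiff resides in Brywick, which is not Quendale. Satisfied.
  (c) The claim is a consumer claim, not a contract claim. The proviso rescues it, though: the amount in controversy is USD 201,000, which meets the USD 171,500 floor. Satisfied.
  (d) The corporate defendant(s) have their principal place of business in Brywick, not Quendale. However, the claim is a consumer claim, so the 'unless' proviso supplies this condition. Met.
  (e) The contract was executed in Quendale, which satisfies one of the alternatives. Condition met.
  → Jurisdiction lies.
Courts with jurisdiction: the Circuit Court of Quendale — 1 in total.

1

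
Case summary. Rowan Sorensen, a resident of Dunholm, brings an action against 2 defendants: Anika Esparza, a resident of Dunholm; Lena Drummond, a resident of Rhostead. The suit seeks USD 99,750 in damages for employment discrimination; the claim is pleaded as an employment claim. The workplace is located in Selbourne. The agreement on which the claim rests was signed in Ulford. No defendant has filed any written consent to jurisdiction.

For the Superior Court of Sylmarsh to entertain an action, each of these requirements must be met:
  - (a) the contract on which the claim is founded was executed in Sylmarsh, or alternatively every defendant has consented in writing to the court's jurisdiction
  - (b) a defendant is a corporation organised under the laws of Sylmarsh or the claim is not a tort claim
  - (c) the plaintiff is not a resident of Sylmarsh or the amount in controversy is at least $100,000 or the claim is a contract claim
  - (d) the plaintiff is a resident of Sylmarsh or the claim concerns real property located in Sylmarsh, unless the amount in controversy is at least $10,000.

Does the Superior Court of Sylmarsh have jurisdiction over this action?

The Superior Court of Sylmarsh:
  (a) The contract was executed in Ulford, not Sylmarsh; no such written consent has been filed — no alternative holds. Condition not met.
  (b) The claim is an employment claim, not a tort claim, so this disjunct is met. Condition met.
  (c) The plaintiff resides in Dunholm, which is not Sylmarsh — that alternative is enough. Met.
  (d) The plaintiff resides in Dunholm, not Sylmarsh; the claim does not concern real property — no alternative holds. However, the amount in controversy is $99,750, which meets the USD 10,000 floor, so the 'unless' proviso supplies this condition. Met.
  → At least one condition fails; no jurisdiction.

No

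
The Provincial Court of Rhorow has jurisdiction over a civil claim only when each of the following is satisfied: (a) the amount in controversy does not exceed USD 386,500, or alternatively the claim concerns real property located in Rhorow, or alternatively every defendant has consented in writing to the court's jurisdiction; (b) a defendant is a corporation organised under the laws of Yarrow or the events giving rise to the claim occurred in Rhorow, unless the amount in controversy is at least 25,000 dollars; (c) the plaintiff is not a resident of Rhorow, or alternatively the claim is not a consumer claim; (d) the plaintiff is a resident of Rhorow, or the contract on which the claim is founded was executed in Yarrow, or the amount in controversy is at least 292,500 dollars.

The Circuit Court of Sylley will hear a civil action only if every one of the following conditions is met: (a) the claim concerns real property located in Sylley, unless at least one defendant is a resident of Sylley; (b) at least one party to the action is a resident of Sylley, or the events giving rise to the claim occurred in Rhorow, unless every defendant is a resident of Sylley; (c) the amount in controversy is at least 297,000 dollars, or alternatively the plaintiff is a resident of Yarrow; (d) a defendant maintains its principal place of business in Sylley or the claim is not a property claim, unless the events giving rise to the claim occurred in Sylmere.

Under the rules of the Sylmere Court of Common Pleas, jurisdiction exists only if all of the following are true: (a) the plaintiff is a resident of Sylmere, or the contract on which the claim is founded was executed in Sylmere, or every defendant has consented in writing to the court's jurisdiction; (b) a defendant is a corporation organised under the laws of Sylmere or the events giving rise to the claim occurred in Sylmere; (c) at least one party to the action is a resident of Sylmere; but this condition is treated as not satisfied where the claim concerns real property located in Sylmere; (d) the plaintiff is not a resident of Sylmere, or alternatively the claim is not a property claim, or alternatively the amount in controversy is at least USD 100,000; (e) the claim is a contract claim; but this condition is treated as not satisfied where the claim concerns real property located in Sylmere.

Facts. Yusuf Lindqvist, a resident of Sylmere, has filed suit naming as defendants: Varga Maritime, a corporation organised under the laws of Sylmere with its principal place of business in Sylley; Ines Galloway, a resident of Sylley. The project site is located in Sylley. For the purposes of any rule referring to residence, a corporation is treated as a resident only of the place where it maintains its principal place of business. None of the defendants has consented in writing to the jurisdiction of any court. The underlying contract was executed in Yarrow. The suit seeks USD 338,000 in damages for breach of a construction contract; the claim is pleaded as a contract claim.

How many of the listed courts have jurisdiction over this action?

3

The Provincial Court of Rhorow:
  (a) The amount in controversy is USD 338,000, within the USD 386,500 ceiling, so this disjunct is met. Satisfied.
  (b) The corporate defendant(s) are organised in Sylmere, not Yarrow; the operative events occurred in Sylley, not Rhorow — none of the alternatives is met. However, the amount in controversy is 338,000 dollars, which meets the $25,000 floor, so the 'unless' proviso supplies this condition. Met.
  (c) The plaintiff resides in Sylmere, which is not Rhorow — that alternative is enough. Condition met.
  (d) The contract was executed in Yarrow, so this disjunct is met. Met.
  → All conditions met; jurisdiction exists.
The Circuit Court of Sylley:
  (a) The claim does not concern real property. But Varga Maritime resides in Sylley, and the 'unless' clause therefore excuses the requirement. Satisfied.
  (b) Varga Maritime resides in Sylley, so this disjunct is met. Condition met.
  (c) The amount in controversy is USD 338,000, which meets the 297,000 dollars floor, which satisfies one of the alternatives. Condition met.
  (d) Varga Maritime has its principal place of business in Sylley, so one alternative holds. Satisfied.
  → All conditions met; jurisdiction exists.
The Sylmere Court of Common Pleas:
  (a) The plaintiff resides in Sylmere, which satisfies one of the alternatives. Met.
  (b) Varga Maritime is organised under the laws of Sylmere, so this disjunct is met. Met.
  (c) Yusuf Lindqvist resides in Sylmere. The carve-out does not apply: the claim does not concern real property. Condition met.
  (d) The claim is a contract claim, not a property claim, so this disjunct is met. Condition met.
  (e) The claim is a contract claim. The carve-out does not apply: the claim does not concern real property. Met.
  → The court has jurisdiction.
Courts with jurisdiction: the Provincial Court of Rhorow, the Circuit Court of Sylley, the Sylmere Court of Common Pleas — 3 in total.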